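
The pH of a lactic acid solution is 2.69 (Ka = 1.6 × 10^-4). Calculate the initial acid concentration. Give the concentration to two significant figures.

[H+] = 10^(-2.69) = 2.04 × 10^-3 M = x
Ka = x²/(C₀ − x) ⇒ C₀ = x + x²/Ka
C₀ = 2.04 × 10^-3 + (2.04 × 10^-3)²/(1.6 × 10^-4) = 2.81 × 10^-2 M

C₀ = 2.8 × 10^-2 M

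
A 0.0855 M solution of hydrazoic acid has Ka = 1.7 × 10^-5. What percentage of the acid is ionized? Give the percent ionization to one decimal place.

HN3 ⇌ N3- + H+; let x = [H+] at equilibrium.
x ≈ √(Ka·C₀) = √(1.7 × 10^-5 × 0.0855) = 1.21 × 10^-3 M
Fraction ionized = 1.21 × 10^-3 / 0.0855 = 0.0142 → 1.4%

1.4%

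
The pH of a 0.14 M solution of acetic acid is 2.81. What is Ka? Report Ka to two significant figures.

Ka = 1.7 × 10^-5

[H+] = 10^(-2.81) = 1.55 × 10^-3 M
At equilibrium [HA] = 0.14 − 1.55 × 10^-3 = 1.38 × 10^-1 M
Ka = [H+][A-]/[HA] = (1.55 × 10^-3)² / 1.38 × 10^-1 = 1.7 × 10^-5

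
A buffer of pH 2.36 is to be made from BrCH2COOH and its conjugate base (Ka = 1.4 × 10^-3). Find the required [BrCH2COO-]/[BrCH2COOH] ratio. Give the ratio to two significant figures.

pKa = -log(1.4 × 10^-3) = 2.854
pH = pKa + log(r) ⇒ log(r) = 2.36 − 2.854 = -0.494
r = [BrCH2COO-]/[BrCH2COOH] = 10^(-0.494) = 0.321

ratio = 0.32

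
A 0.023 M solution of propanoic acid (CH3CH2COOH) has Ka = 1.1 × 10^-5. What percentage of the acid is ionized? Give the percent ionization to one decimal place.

CH3CH2COOH ⇌ CH3CH2COO- + H+; let x = [H+] at equilibrium.
x ≈ √(Ka·C₀) = √(1.1 × 10^-5 × 0.023) = 5.03 × 10^-4 M
% ionization = x/C₀ × 100% = 5.03 × 10^-4/0.023 × 100% = 2.2%

2.2%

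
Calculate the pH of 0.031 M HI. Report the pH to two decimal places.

pH = 1.51

HI is a strong acid and dissociates completely, so [H+] = 0.031 M.
pH = -log(0.031) = 1.51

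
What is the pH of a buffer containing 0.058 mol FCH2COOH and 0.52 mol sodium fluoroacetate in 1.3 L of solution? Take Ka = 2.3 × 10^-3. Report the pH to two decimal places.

pH = 3.59

pKa = −log(2.3 × 10^-3) = 2.638
Henderson–Hasselbalch: pH = pKa + log([FCH2COO-]/[FCH2COOH]) = 2.638 + log(0.52/0.058)
pH = 2.638 + (+0.953) = 3.59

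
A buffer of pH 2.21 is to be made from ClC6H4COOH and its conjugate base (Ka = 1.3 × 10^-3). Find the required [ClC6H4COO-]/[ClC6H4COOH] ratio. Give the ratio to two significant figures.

pKa = -log(1.3 × 10^-3) = 2.886
pH = pKa + log(r) ⇒ log(r) = 2.21 − 2.886 = -0.676
r = [ClC6H4COO-]/[ClC6H4COOH] = 10^(-0.676) = 0.211

ratio = 0.21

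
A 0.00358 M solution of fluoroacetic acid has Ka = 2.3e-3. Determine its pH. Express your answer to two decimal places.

FCH2COOH ⇌ FCH2COO- + H+
Ka = x²/(0.00358 − x) = 2.3 × 10^-3
x is not negligible relative to C₀; solve x² + 0.0023·x − 8.23e-06 = 0.
x = (−Ka + √(Ka² + 4·Ka·C₀))/2 = 1.94 × 10^-3 M
pH = −log[H+] = −log(1.94 × 10^-3) = 2.71

pH = 2.71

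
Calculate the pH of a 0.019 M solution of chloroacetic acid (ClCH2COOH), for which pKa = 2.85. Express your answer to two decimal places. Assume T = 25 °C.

ClCH2COOH ⇌ ClCH2COO- + H+
Ka = 10^(−2.85) = 1.41 × 10^-3
Ka = x²/(0.019 − x) = 1.41 × 10^-3
x is not negligible relative to C₀; solve x² + 0.00141·x − 2.68e-05 = 0.
x = [−0.00141 + √(0.00141² + 0.000107)]/2 = 4.52 × 10^-3 M
pH = −log[H+] = −log(4.52 × 10^-3) = 2.34

pH = 2.34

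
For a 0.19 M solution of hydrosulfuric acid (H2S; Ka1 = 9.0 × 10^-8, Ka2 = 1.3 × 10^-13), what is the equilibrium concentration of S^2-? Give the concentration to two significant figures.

First ionization gives [H+] ≈ [HS-] = 1.31 × 10^-4 M.
Second step: Ka2 = [H+][S^2-]/[HS-] ≈ [S^2-] (since [H+] ≈ [HS-]).
So [S^2-] ≈ Ka2.

1.3 × 10^-13 M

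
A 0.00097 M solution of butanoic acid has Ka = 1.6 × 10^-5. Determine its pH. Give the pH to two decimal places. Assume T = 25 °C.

pH = 3.93

CH3(CH2)2COOH ⇌ CH3(CH2)2COO- + H+
Ka = x²/(0.00097 − x) = 1.6 × 10^-5
Here C₀/Ka ≈ 60.6, so the small-x approximation fails. Use the quadratic:
x = [−1.6e-05 + √(1.6e-05² + 6.21e-08)]/2 = 1.17 × 10^-4 M
pH = −log[H+] = −log(1.17 × 10^-4) = 3.93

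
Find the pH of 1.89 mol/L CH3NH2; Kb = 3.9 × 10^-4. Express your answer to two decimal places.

CH3NH2 + H2O ⇌ CH3NH3+ + OH-
Kb = [OH-]²/(1.89 − [OH-]) = 3.9 × 10^-4
Neglecting [OH-] in the denominator: [OH-] = √(3.9 × 10^-4 × 1.89) = 2.71 × 10^-2 M
Check: 1.4% ionized — well under 5%, approximation valid.
pOH = −log(2.71 × 10^-2) = 1.57; pH = 14.00 − 1.57 = 12.43

pH = 12.43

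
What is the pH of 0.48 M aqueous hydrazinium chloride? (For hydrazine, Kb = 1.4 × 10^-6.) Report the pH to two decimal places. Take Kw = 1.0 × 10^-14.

N2H5+ is the conjugate acid of the weak base N2H4.
Ka = Kw/Kb = 1.0×10^-14 / 1.4 × 10^-6 = 7.14 × 10^-9
Ka = [H+]²/(0.48 − [H+]) = 7.14 × 10^-9
Assume [H+] ≪ 0.48: [H+] ≈ √(7.14 × 10^-9 × 0.48) = 5.85 × 10^-5 M
pH = −log(5.85 × 10^-5) = 4.23

pH = 4.23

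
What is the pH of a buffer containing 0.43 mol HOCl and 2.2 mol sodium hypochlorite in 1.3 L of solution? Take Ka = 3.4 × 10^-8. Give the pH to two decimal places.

pH = 8.18

pKa = −log(3.4 × 10^-8) = 7.469
Using pH = pKa + log([base]/[acid]) with [base]/[acid] = 2.2/0.43:
pH = 7.469 + (+0.709) = 8.18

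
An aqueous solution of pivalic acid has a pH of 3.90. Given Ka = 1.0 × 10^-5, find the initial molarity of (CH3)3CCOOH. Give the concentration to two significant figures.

[H+] = 10^(-3.90) = 1.26 × 10^-4 M = x
Ka = x²/(C₀ − x) ⇒ C₀ = x + x²/Ka
C₀ = 1.26 × 10^-4 + (1.26 × 10^-4)²/(1.0 × 10^-5) = 1.71 × 10^-3 M

C₀ = 1.7 × 10^-3 M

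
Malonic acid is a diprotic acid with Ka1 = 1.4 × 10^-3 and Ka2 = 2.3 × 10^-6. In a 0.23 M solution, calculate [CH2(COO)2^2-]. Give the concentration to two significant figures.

First ionization gives [H+] ≈ [CH2(COOH)COO-] = 1.73 × 10^-2 M.
Second step: Ka2 = [H+][CH2(COO)2^2-]/[CH2(COOH)COO-] ≈ [CH2(COO)2^2-] (since [H+] ≈ [CH2(COOH)COO-]).
So [CH2(COO)2^2-] ≈ Ka2.

2.3 × 10^-6 M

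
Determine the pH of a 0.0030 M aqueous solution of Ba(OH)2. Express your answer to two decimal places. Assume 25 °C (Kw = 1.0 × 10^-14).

Ba(OH)2 is a strong base (each formula unit releases 2 OH-); [OH-] = 0.006 M.
pOH = -log(0.006) = 2.22
pH = 14.00 - 2.22 = 11.78

pH = 11.78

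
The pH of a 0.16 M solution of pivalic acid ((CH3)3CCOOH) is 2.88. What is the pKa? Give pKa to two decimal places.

[H+] = 10^(-2.88) = 1.32 × 10^-3 M
At equilibrium [HA] = 0.16 − 1.32 × 10^-3 = 1.59 × 10^-1 M
Ka = [H+][A-]/[HA] = (1.32 × 10^-3)² / 1.59 × 10^-1 = 1.10 × 10^-5
pKa = -log(1.10 × 10^-5) = 4.96

pKa = 4.96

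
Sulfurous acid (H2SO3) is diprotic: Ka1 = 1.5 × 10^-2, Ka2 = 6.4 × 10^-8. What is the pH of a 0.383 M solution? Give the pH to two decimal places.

pH = 1.16

Ka1 ≫ Ka2, so treat the first dissociation as the only significant source of H+.
Ka1 = x²/(0.383 − x) = 1.5 × 10^-2
Solving the quadratic: x = (−Ka1 + √(Ka1² + 4·Ka1·C₀))/2 = 6.87 × 10^-2 M
pH = −log(6.87 × 10^-2) = 1.16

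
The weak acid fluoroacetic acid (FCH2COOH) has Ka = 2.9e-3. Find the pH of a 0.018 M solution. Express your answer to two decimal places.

pH = 2.23

FCH2COOH ⇌ FCH2COO- + H+
Ka = x²/(0.018 − x) = 2.9 × 10^-3
Here C₀/Ka ≈ 6.21, so the small-x approximation fails. Use the quadratic:
x = [−0.0029 + √(0.0029² + 0.000209)]/2 = 5.92 × 10^-3 M
pH = −log(5.92 × 10^-3) = 2.23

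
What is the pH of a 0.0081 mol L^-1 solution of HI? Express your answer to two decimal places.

pH = 2.09

HI is a strong acid and dissociates completely, so [H+] = 0.0081 M.
pH = -log(0.0081) = 2.09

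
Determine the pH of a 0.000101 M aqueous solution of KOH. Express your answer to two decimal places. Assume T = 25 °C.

pH = 10.00

KOH is a strong base; [OH-] = 0.000101 M.
pOH = -log(0.000101) = 4.00
pH = 14.00 - 4.00 = 10.00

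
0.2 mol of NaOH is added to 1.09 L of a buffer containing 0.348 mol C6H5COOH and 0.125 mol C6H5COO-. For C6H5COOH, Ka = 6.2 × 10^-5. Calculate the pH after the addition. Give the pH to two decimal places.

pH = 4.55

After neutralization: n(C6H5COOH) = 0.148 mol, n(C6H5COO-) = 0.325 mol.
pKa = −log(6.2 × 10^-5) = 4.208
pH = pKa + log([A⁻]/[HA]) = 4.208 + log(0.325/0.148) = 4.208 +0.342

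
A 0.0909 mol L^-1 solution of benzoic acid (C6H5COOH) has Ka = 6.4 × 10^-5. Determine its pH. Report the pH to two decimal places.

pH = 2.62

C6H5COOH ⇌ C6H5COO- + H+
From the ICE table, Ka = [H+]²/(0.0909 − [H+]) = 6.4 × 10^-5.
Since Ka ≪ C₀, [H+] ≈ √(Ka·C₀) = 2.41 × 10^-3 M.
pH = −log(2.41 × 10^-3) = 2.62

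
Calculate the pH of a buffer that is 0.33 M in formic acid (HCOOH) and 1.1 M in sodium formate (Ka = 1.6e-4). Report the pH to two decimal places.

pKa = −log(1.6 × 10^-4) = 3.796
pH = pKa + log([A⁻]/[HA]) = 3.796 + log(1.1/0.33)
pH = 3.796 + (+0.523) = 4.32

pH = 4.32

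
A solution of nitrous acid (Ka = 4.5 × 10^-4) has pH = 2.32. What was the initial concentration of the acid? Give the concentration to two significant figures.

[H+] = 10^(-2.32) = 4.79 × 10^-3 M = x
Ka = x²/(C₀ − x) ⇒ C₀ = x + x²/Ka
C₀ = 4.79 × 10^-3 + (4.79 × 10^-3)²/(4.5 × 10^-4) = 5.58 × 10^-2 M

C₀ = 5.6 × 10^-2 M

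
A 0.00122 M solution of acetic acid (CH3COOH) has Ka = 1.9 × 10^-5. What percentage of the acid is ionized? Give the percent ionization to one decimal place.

CH3COOH ⇌ CH3COO- + H+; let x = [H+] at equilibrium.
Ka = x²/(C₀ − x); solving the quadratic gives x = 1.43 × 10^-4 M.
Fraction ionized = 1.43 × 10^-4 / 0.00122 = 0.1172 → 11.7%

11.7%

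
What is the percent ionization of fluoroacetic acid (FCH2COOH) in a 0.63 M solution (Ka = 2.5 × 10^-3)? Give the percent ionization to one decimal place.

6.1%

FCH2COOH ⇌ FCH2COO- + H+; let x = [H+] at equilibrium.
Ka = x²/(C₀ − x); solving the quadratic gives x = 3.85 × 10^-2 M.
% ionization = x/C₀ × 100% = 3.85 × 10^-2/0.63 × 100% = 6.1%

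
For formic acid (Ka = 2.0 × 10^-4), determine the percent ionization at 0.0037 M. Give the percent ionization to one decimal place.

20.7%

HCOOH ⇌ HCOO- + H+; let x = [H+] at equilibrium.
Ka = x²/(C₀ − x); solving the quadratic gives x = 7.66 × 10^-4 M.
Fraction ionized = 7.66 × 10^-4 / 0.0037 = 0.2070 → 20.7%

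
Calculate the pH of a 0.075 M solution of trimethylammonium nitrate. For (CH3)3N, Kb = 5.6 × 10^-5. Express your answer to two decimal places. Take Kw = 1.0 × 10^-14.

pH = 5.44

(CH3)3NH+ is the conjugate acid of the weak base (CH3)3N.
Ka = Kw/Kb = 1.0×10^-14 / 5.6 × 10^-5 = 1.79 × 10^-10
Let x = [H+] at equilibrium. Ka = x²/(0.075 − x).
Assume x ≪ 0.075: x ≈ √(1.79 × 10^-10 × 0.075) = 3.66 × 10^-6 M
pH = −log[H+] = −log(3.66 × 10^-6) = 5.44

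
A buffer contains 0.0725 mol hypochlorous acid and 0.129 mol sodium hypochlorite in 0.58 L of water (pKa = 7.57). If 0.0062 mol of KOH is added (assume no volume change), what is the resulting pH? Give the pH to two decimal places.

After neutralization: n(HOCl) = 0.0663 mol, n(OCl-) = 0.135 mol.
pH = pKa + log(n_OCl-/n_HOCl) = 7.57 + log(0.135/0.0663) = 7.57 + (+0.309)

pH = 7.88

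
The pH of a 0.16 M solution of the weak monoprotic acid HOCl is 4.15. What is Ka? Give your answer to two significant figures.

Ka = 3.1 × 10^-8

[H+] = 10^(-4.15) = 7.08 × 10^-5 M
At equilibrium [HA] = 0.16 − 7.08 × 10^-5 = 1.60 × 10^-1 M
Ka = [H+][A-]/[HA] = (7.08 × 10^-5)² / 1.60 × 10^-1 = 3.1 × 10^-8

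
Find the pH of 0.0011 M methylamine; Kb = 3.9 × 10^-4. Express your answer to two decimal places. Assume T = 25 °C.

pH = 10.69

CH3NH2 + H2O ⇌ CH3NH3+ + OH-
Let x = [OH-] at equilibrium. Kb = x²/(0.0011 − x).
The 5% rule fails; solving x² + Kb·x − Kb·C₀ = 0 exactly:
x = (−Kb + √(Kb² + 4·Kb·C₀))/2 = 4.88 × 10^-4 M
pOH = 3.31, so pH = 14.00 − pOH = 10.69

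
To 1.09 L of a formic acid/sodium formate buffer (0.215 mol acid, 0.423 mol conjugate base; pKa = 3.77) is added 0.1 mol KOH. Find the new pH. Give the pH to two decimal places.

pH = 4.43

OH- converts HCOOH to HCOO-: HCOOH → 0.115 mol, HCOO- → 0.523 mol.
pH = pKa + log(n_HCOO-/n_HCOOH) = 3.77 + log(0.523/0.115) = 3.77 + (+0.658)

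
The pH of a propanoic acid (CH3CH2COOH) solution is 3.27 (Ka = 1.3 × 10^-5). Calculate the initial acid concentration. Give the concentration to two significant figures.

C₀ = 2.3 × 10^-2 M

[H+] = 10^(-3.27) = 5.37 × 10^-4 M = x
Ka = x²/(C₀ − x) ⇒ C₀ = x + x²/Ka
C₀ = 5.37 × 10^-4 + (5.37 × 10^-4)²/(1.3 × 10^-5) = 2.27 × 10^-2 M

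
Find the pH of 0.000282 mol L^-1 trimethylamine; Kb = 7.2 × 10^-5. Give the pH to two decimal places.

pH = 10.05

(CH3)3N + H2O ⇌ (CH3)3NH+ + OH-
From the ICE table, Kb = [OH-]²/(0.000282 − [OH-]) = 7.2 × 10^-5.
Here C₀/Kb ≈ 3.92, so the small-[OH-] approximation fails. Use the quadratic:
[OH-] = [−7.2e-05 + √(7.2e-05² + 8.12e-08)]/2 = 1.11 × 10^-4 M
pOH = −log(1.11 × 10^-4) = 3.95; pH = 14.00 − 3.95 = 10.05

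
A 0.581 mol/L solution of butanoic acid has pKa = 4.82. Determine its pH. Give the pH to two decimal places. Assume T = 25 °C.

pH = 2.53

CH3(CH2)2COOH ⇌ CH3(CH2)2COO- + H+
Ka = 10^(−4.82) = 1.51 × 10^-5
Ka = [H+]²/(0.581 − [H+]) = 1.51 × 10^-5
Assume [H+] ≪ 0.581: [H+] ≈ √(1.51 × 10^-5 × 0.581) = 2.96 × 10^-3 M
Check: 0.51% ionized — well under 5%, approximation valid.
pH = −log[H+] = −log(2.96 × 10^-3) = 2.53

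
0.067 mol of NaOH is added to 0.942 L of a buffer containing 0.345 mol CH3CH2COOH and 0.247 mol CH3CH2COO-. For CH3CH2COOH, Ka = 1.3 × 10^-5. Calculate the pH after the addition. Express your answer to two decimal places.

pH = 4.94

OH- converts CH3CH2COOH to CH3CH2COO-: CH3CH2COOH → 0.278 mol, CH3CH2COO- → 0.314 mol.
pKa = −log(1.3 × 10^-5) = 4.886
pH = pKa + log(n_CH3CH2COO-/n_CH3CH2COOH) = 4.886 + log(0.314/0.278) = 4.886 + (+0.053)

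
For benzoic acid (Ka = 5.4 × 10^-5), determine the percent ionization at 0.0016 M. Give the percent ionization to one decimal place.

C6H5COOH ⇌ C6H5COO- + H+; let x = [H+] at equilibrium.
Ka = x²/(C₀ − x); solving the quadratic gives x = 2.68 × 10^-4 M.
% ionization = x/C₀ × 100% = 2.68 × 10^-4/0.0016 × 100% = 16.8%

16.8%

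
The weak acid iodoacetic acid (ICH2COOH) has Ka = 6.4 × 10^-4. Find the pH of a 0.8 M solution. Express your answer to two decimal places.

ICH2COOH ⇌ ICH2COO- + H+
Let x = [H+] at equilibrium. Ka = x²/(0.8 − x).
Assume x ≪ 0.8: x ≈ √(6.4 × 10^-4 × 0.8) = 2.26 × 10^-2 M
Check: 2.8% ionized — well under 5%, approximation valid.
pH = −log(2.26 × 10^-2) = 1.65

pH = 1.65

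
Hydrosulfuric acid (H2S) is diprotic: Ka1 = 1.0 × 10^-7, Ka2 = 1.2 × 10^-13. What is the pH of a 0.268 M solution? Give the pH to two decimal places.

pH = 3.79

Since Ka1 ≫ Ka2, the first ionization dominates [H+].
Ka1 = x²/(0.268 − x) = 1.0 × 10^-7
x ≈ √(1.0 × 10^-7 × 0.268) = 1.64 × 10^-4 M
pH = −log(1.64 × 10^-4) = 3.79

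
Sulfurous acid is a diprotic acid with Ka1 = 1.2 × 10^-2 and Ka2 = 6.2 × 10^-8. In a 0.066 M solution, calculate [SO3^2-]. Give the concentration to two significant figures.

6.2 × 10^-8 M

First ionization gives [H+] ≈ [HSO3-] = 2.28 × 10^-2 M.
Second step: Ka2 = [H+][SO3^2-]/[HSO3-] ≈ [SO3^2-] (since [H+] ≈ [HSO3-]).
So [SO3^2-] ≈ Ka2.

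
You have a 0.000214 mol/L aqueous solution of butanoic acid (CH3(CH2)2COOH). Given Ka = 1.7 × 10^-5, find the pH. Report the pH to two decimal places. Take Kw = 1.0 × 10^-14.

pH = 4.28

CH3(CH2)2COOH ⇌ CH3(CH2)2COO- + H+
Ka = [H+]²/(0.000214 − [H+]) = 1.7 × 10^-5
[H+] is not negligible relative to C₀; solve [H+]² + 1.7e-05·[H+] − 3.64e-09 = 0.
[H+] = (−Ka + √(Ka² + 4·Ka·C₀))/2 = 5.24 × 10^-5 M
pH = −log[H+] = −log(5.24 × 10^-5) = 4.28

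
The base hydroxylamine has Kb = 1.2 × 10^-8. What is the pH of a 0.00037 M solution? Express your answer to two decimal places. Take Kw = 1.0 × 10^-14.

pH = 8.32

NH2OH + H2O ⇌ NH3OH+ + OH-
Kb = [OH-]²/(0.00037 − [OH-]) = 1.2 × 10^-8
Since Kb ≪ C₀, [OH-] ≈ √(Kb·C₀) = 2.11 × 10^-6 M.
Check: 0.57% ionized — well under 5%, approximation valid.
pOH = −log(2.11 × 10^-6) = 5.68; pH = 14.00 − 5.68 = 8.32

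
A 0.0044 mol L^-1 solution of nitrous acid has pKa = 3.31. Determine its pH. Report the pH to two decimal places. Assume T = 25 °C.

HNO2 ⇌ NO2- + H+
Ka = 10^(−3.31) = 4.90 × 10^-4
From the ICE table, Ka = x²/(0.0044 − x) = 4.90 × 10^-4.
The 5% rule fails; solving x² + Ka·x − Ka·C₀ = 0 exactly:
x = [−0.00049 + √(0.00049² + 8.62e-06)]/2 = 1.24 × 10^-3 M
pH = −log[H+] = −log(1.24 × 10^-3) = 2.91

pH = 2.91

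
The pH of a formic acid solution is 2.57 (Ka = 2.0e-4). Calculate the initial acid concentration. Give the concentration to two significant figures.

[H+] = 10^(-2.57) = 2.69 × 10^-3 M = x
Ka = x²/(C₀ − x) ⇒ C₀ = x + x²/Ka
C₀ = 2.69 × 10^-3 + (2.69 × 10^-3)²/(2.0 × 10^-4) = 3.89 × 10^-2 M

C₀ = 3.9 × 10^-2 M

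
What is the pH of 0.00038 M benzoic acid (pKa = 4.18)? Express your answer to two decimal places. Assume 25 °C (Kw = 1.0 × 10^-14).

C6H5COOH ⇌ C6H5COO- + H+
Ka = 10^(−4.18) = 6.61 × 10^-5
From the ICE table, Ka = [H+]²/(0.00038 − [H+]) = 6.61 × 10^-5.
The 5% rule fails; solving [H+]² + Ka·[H+] − Ka·C₀ = 0 exactly:
[H+] = [−6.61e-05 + √(6.61e-05² + 1e-07)]/2 = 1.29 × 10^-4 M
pH = −log[H+] = −log(1.29 × 10^-4) = 3.89

pH = 3.89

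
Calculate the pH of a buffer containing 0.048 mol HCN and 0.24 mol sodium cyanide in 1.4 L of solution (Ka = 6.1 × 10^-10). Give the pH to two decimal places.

pH = 9.91

pKa = −log(6.1 × 10^-10) = 9.215
Henderson–Hasselbalch: pH = pKa + log([CN-]/[HCN]) = 9.215 + log(0.24/0.048)
pH = 9.215 + (+0.699) = 9.91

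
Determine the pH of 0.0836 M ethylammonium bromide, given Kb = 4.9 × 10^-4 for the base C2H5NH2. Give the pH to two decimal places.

C2H5NH3+ is the conjugate acid of the weak base C2H5NH2.
Ka = Kw/Kb = 1.0×10^-14 / 4.9 × 10^-4 = 2.04 × 10^-11
Ka = [H+]²/(0.0836 − [H+]) = 2.04 × 10^-11
Since Ka ≪ C₀, [H+] ≈ √(Ka·C₀) = 1.31 × 10^-6 M.
Check: 0.0016% ionized — well under 5%, approximation valid.
pH = −log[H+] = −log(1.31 × 10^-6) = 5.88

pH = 5.88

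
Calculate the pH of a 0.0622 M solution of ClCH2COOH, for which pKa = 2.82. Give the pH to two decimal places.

pH = 2.05

ClCH2COOH ⇌ ClCH2COO- + H+
Ka = 10^(−2.82) = 1.51 × 10^-3
From the ICE table, Ka = [H+]²/(0.0622 − [H+]) = 1.51 × 10^-3.
Here C₀/Ka ≈ 41.2, so the small-[H+] approximation fails. Use the quadratic:
[H+] = [−0.00151 + √(0.00151² + 0.000376)]/2 = 8.97 × 10^-3 M
pH = −log[H+] = −log(8.97 × 10^-3) = 2.05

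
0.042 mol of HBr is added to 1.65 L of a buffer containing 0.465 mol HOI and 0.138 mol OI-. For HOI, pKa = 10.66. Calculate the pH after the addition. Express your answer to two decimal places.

Added H+ converts OI- to HOI: HOI → 0.507 mol, OI- → 0.096 mol.
pH = pKa + log(n_OI-/n_HOI) = 10.66 + log(0.096/0.507) = 10.66 + (-0.723)

pH = 9.94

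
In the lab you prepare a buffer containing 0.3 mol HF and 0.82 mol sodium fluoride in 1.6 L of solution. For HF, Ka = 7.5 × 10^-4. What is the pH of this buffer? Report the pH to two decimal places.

pH = 3.56

pKa = −log(7.5 × 10^-4) = 3.125
pH = pKa + log([A⁻]/[HA]) = 3.125 + log(0.82/0.3)
pH = 3.125 + (+0.437) = 3.56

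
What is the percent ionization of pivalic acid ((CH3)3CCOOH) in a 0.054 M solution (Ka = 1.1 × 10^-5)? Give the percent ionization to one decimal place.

(CH3)3CCOOH ⇌ (CH3)3CCOO- + H+; let x = [H+] at equilibrium.
x ≈ √(Ka·C₀) = √(1.1 × 10^-5 × 0.054) = 7.71 × 10^-4 M
% ionization = x/C₀ × 100% = 7.71 × 10^-4/0.054 × 100% = 1.4%

1.4%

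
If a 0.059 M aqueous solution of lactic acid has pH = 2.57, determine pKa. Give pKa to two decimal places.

[H+] = 10^(-2.57) = 2.69 × 10^-3 M
At equilibrium [HA] = 0.059 − 2.69 × 10^-3 = 5.63 × 10^-2 M
Ka = [H+][A-]/[HA] = (2.69 × 10^-3)² / 5.63 × 10^-2 = 1.29 × 10^-4
pKa = -log(1.29 × 10^-4) = 3.89

pKa = 3.89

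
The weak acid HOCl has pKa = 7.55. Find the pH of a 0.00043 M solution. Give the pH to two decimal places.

pH = 5.46

HOCl ⇌ OCl- + H+
Ka = 10^(−7.55) = 2.82 × 10^-8
Ka = [H+]²/(0.00043 − [H+]) = 2.82 × 10^-8
Assume [H+] ≪ 0.00043: [H+] ≈ √(2.82 × 10^-8 × 0.00043) = 3.48 × 10^-6 M
pH = −log(3.48 × 10^-6) = 5.46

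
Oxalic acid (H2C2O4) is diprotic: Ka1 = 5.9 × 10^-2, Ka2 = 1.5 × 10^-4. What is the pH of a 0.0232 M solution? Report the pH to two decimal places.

pH = 1.75

Ka1 ≫ Ka2, so treat the first dissociation as the only significant source of H+.
Ka1 = x²/(0.0232 − x) = 5.9 × 10^-2
Solving the quadratic: x = (−Ka1 + √(Ka1² + 4·Ka1·C₀))/2 = 1.78 × 10^-2 M
pH = −log(1.78 × 10^-2) = 1.75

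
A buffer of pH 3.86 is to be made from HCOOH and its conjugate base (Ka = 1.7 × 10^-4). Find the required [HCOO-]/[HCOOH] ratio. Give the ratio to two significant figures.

pKa = -log(1.7 × 10^-4) = 3.770
pH = pKa + log(r) ⇒ log(r) = 3.86 − 3.770 = +0.090
r = [HCOO-]/[HCOOH] = 10^(+0.090) = 1.23

ratio = 1.2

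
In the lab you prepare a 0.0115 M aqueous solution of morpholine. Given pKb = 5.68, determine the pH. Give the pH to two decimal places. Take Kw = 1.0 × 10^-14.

C4H8ONH + H2O ⇌ C4H8ONH2+ + OH-
Kb = 10^(−5.68) = 2.09 × 10^-6
From the ICE table, Kb = x²/(0.0115 − x) = 2.09 × 10^-6.
Assume x ≪ 0.0115: x ≈ √(2.09 × 10^-6 × 0.0115) = 1.55 × 10^-4 M
(x/C₀ = 1.3% < 5%, so the approximation holds.)
pOH = 3.81, so pH = 14.00 − pOH = 10.19

pH = 10.19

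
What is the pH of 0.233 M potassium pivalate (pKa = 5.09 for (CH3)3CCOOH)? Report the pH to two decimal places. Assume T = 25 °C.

(CH3)3CCOO- is the conjugate base of the weak acid (CH3)3CCOOH.
Ka = 10^(−5.09) = 8.13 × 10^-6
Kb = Kw/Ka = 1.0×10^-14 / 8.13 × 10^-6 = 1.23 × 10^-9
From the ICE table, Kb = [OH-]²/(0.233 − [OH-]) = 1.23 × 10^-9.
Assume [OH-] ≪ 0.233: [OH-] ≈ √(1.23 × 10^-9 × 0.233) = 1.69 × 10^-5 M
pOH = 4.77, so pH = 14.00 − pOH = 9.23

pH = 9.23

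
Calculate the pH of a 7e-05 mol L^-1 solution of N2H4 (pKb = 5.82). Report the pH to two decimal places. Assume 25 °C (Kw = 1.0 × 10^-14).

N2H4 + H2O ⇌ N2H5+ + OH-
Kb = 10^(−5.82) = 1.51 × 10^-6
Kb = x²/(7e-05 − x) = 1.51 × 10^-6
x is not negligible relative to C₀; solve x² + 1.51e-06·x − 1.06e-10 = 0.
x = (−Kb + √(Kb² + 4·Kb·C₀))/2 = 9.55 × 10^-6 M
pOH = −log(9.55 × 10^-6) = 5.02; pH = 14.00 − 5.02 = 8.98

pH = 8.98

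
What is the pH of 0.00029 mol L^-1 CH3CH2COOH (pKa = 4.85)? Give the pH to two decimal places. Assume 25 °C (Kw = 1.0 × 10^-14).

pH = 4.24

CH3CH2COOH ⇌ CH3CH2COO- + H+
Ka = 10^(−4.85) = 1.41 × 10^-5
From the ICE table, Ka = x²/(0.00029 − x) = 1.41 × 10^-5.
The 5% rule fails; solving x² + Ka·x − Ka·C₀ = 0 exactly:
x = (−Ka + √(Ka² + 4·Ka·C₀))/2 = 5.73 × 10^-5 M
pH = −log[H+] = −log(5.73 × 10^-5) = 4.24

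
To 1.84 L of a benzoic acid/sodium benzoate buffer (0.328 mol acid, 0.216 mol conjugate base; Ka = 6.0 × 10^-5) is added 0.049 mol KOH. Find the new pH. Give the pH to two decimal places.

pH = 4.20

OH- converts C6H5COOH to C6H5COO-: C6H5COOH → 0.279 mol, C6H5COO- → 0.265 mol.
pKa = −log(6.0 × 10^-5) = 4.222
pH = pKa + log(n_C6H5COO-/n_C6H5COOH) = 4.222 + log(0.265/0.279) = 4.222 + (-0.022)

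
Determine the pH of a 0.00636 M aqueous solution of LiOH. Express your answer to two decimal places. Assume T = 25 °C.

LiOH is a strong base; [OH-] = 0.00636 M.
pOH = -log(0.00636) = 2.20
pH = 14.00 - 2.20 = 11.80

pH = 11.80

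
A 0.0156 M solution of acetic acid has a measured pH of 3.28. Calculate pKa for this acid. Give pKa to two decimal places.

pKa = 4.74

[H+] = 10^(-3.28) = 5.25 × 10^-4 M
At equilibrium [HA] = 0.0156 − 5.25 × 10^-4 = 1.51 × 10^-2 M
Ka = [H+][A-]/[HA] = (5.25 × 10^-4)² / 1.51 × 10^-2 = 1.83 × 10^-5
pKa = -log(1.83 × 10^-5) = 4.74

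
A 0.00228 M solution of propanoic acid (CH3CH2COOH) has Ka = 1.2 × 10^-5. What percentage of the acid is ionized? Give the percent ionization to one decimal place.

CH3CH2COOH ⇌ CH3CH2COO- + H+; let x = [H+] at equilibrium.
Solve x² + 1.2e-05x − 2.74e-08 = 0 → x = 1.60 × 10^-4 M
Fraction ionized = 1.60 × 10^-4 / 0.00228 = 0.0702 → 7.0%

7.0%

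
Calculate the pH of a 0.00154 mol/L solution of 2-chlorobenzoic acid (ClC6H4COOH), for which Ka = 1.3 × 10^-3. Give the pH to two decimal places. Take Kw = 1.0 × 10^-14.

ClC6H4COOH ⇌ ClC6H4COO- + H+
Ka = [H+]²/(0.00154 − [H+]) = 1.3 × 10^-3
[H+] is not negligible relative to C₀; solve [H+]² + 0.0013·[H+] − 2e-06 = 0.
[H+] = (−Ka + √(Ka² + 4·Ka·C₀))/2 = 9.07 × 10^-4 M
pH = −log[H+] = −log(9.07 × 10^-4) = 3.04

pH = 3.04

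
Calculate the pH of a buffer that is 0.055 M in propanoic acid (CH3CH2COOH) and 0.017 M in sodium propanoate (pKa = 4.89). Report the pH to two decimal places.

pH = 4.38

Using pH = pKa + log([base]/[acid]) with [base]/[acid] = 0.017/0.055:
pH = 4.89 + (-0.510) = 4.38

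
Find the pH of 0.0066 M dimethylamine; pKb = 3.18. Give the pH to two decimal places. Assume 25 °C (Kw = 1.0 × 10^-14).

(CH3)2NH + H2O ⇌ (CH3)2NH2+ + OH-
Kb = 10^(−3.18) = 6.61 × 10^-4
Let x = [OH-] at equilibrium. Kb = x²/(0.0066 − x).
Here C₀/Kb ≈ 9.98, so the small-x approximation fails. Use the quadratic:
x = (−Kb + √(Kb² + 4·Kb·C₀))/2 = 1.78 × 10^-3 M
pOH = −log(1.78 × 10^-3) = 2.75; pH = 14.00 − 2.75 = 11.25

pH = 11.25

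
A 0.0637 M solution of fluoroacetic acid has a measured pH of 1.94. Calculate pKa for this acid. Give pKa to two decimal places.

[H+] = 10^(-1.94) = 1.15 × 10^-2 M
At equilibrium [HA] = 0.0637 − 1.15 × 10^-2 = 5.22 × 10^-2 M
Ka = [H+][A-]/[HA] = (1.15 × 10^-2)² / 5.22 × 10^-2 = 2.53 × 10^-3
pKa = -log(2.53 × 10^-3) = 2.60

pKa = 2.60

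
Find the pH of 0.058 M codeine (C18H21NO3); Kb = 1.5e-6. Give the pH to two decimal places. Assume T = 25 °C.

pH = 10.47

C18H21NO3 + H2O ⇌ C18H22NO3+ + OH-
Let x = [OH-] at equilibrium. Kb = x²/(0.058 − x).
Neglecting x in the denominator: x = √(1.5 × 10^-6 × 0.058) = 2.95 × 10^-4 M
Check: 0.51% ionized — well under 5%, approximation valid.
pOH = 3.53, so pH = 14.00 − pOH = 10.47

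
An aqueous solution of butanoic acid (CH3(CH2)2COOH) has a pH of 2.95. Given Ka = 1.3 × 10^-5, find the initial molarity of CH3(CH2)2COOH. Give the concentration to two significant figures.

[H+] = 10^(-2.95) = 1.12 × 10^-3 M = x
Ka = x²/(C₀ − x) ⇒ C₀ = x + x²/Ka
C₀ = 1.12 × 10^-3 + (1.12 × 10^-3)²/(1.3 × 10^-5) = 9.76 × 10^-2 M

C₀ = 9.8 × 10^-2 M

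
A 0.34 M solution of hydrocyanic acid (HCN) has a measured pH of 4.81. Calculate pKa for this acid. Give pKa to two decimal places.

pKa = 9.15

[H+] = 10^(-4.81) = 1.55 × 10^-5 M
At equilibrium [HA] = 0.34 − 1.55 × 10^-5 = 3.40 × 10^-1 M
Ka = [H+][A-]/[HA] = (1.55 × 10^-5)² / 3.40 × 10^-1 = 7.07 × 10^-10
pKa = -log(7.07 × 10^-10) = 9.15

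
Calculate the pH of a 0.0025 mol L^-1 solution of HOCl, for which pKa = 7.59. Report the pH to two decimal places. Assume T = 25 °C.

pH = 5.10

HOCl ⇌ OCl- + H+
Ka = 10^(−7.59) = 2.57 × 10^-8
Ka = [H+]²/(0.0025 − [H+]) = 2.57 × 10^-8
Since Ka ≪ C₀, [H+] ≈ √(Ka·C₀) = 8.02 × 10^-6 M.
pH = −log[H+] = −log(8.02 × 10^-6) = 5.10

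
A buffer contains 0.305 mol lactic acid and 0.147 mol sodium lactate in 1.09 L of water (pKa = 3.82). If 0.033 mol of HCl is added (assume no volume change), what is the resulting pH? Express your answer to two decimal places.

After neutralization: n(CH3CH(OH)COOH) = 0.338 mol, n(CH3CH(OH)COO-) = 0.114 mol.
pH = pKa + log(n_CH3CH(OH)COO-/n_CH3CH(OH)COOH) = 3.82 + log(0.114/0.338) = 3.82 + (-0.472)

pH = 3.35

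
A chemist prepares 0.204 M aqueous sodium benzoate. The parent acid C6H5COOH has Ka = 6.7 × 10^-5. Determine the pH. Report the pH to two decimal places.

pH = 8.74

C6H5COO- is the conjugate base of the weak acid C6H5COOH.
Kb = Kw/Ka = 1.0×10^-14 / 6.7 × 10^-5 = 1.49 × 10^-10
From the ICE table, Kb = [OH-]²/(0.204 − [OH-]) = 1.49 × 10^-10.
Since Kb ≪ C₀, [OH-] ≈ √(Kb·C₀) = 5.51 × 10^-6 M.
pOH = −log(5.51 × 10^-6) = 5.26; pH = 14.00 − 5.26 = 8.74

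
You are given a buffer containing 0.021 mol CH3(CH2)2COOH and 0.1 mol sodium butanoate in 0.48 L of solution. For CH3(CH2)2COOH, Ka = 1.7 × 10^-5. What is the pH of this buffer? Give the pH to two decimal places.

pKa = −log(1.7 × 10^-5) = 4.770
pH = pKa + log([A⁻]/[HA]) = 4.770 + log(0.1/0.021)
pH = 4.770 + (+0.678) = 5.45

pH = 5.45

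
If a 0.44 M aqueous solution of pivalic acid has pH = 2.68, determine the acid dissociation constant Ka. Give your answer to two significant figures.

[H+] = 10^(-2.68) = 2.09 × 10^-3 M
At equilibrium [HA] = 0.44 − 2.09 × 10^-3 = 4.38 × 10^-1 M
Ka = [H+][A-]/[HA] = (2.09 × 10^-3)² / 4.38 × 10^-1 = 1.0 × 10^-5

Ka = 1.0 × 10^-5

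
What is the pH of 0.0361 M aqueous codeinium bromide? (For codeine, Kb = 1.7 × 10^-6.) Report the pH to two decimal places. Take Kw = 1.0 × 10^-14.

pH = 4.84

C18H22NO3+ is the conjugate acid of the weak base C18H21NO3.
Ka = Kw/Kb = 1.0×10^-14 / 1.7 × 10^-6 = 5.88 × 10^-9
Ka = [H+]²/(0.0361 − [H+]) = 5.88 × 10^-9
Since Ka ≪ C₀, [H+] ≈ √(Ka·C₀) = 1.46 × 10^-5 M.
([H+]/C₀ = 0.04% < 5%, so the approximation holds.)
pH = −log[H+] = −log(1.46 × 10^-5) = 4.84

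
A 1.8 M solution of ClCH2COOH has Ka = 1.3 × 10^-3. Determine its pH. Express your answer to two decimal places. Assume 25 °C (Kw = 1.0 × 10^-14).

pH = 1.32

ClCH2COOH ⇌ ClCH2COO- + H+
Ka = x²/(1.8 − x) = 1.3 × 10^-3
Since Ka ≪ C₀, x ≈ √(Ka·C₀) = 4.84 × 10^-2 M.
pH = −log[H+] = −log(4.84 × 10^-2) = 1.32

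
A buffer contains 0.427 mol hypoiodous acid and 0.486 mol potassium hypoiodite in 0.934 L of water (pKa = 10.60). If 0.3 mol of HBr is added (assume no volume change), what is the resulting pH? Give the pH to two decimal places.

pH = 10.01

Added H+ converts OI- to HOI: HOI → 0.727 mol, OI- → 0.186 mol.
pH = pKa + log(n_OI-/n_HOI) = 10.60 + log(0.186/0.727) = 10.60 + (-0.592)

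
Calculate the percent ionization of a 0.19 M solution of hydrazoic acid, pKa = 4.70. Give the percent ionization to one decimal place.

HN3 ⇌ N3- + H+; let x = [H+] at equilibrium.
Ka = 10^(−4.70) = 2.00 × 10^-5
x ≈ √(Ka·C₀) = √(2.00 × 10^-5 × 0.19) = 1.95 × 10^-3 M
Fraction ionized = 1.95 × 10^-3 / 0.19 = 0.0103 → 1.0%

1.0%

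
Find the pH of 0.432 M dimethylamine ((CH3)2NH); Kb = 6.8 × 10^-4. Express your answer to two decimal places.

(CH3)2NH + H2O ⇌ (CH3)2NH2+ + OH-
From the ICE table, Kb = [OH-]²/(0.432 − [OH-]) = 6.8 × 10^-4.
Since Kb ≪ C₀, [OH-] ≈ √(Kb·C₀) = 1.71 × 10^-2 M.
Check: 4% ionized — well under 5%, approximation valid.
pOH = 1.77, so pH = 14.00 − pOH = 12.23

pH = 12.23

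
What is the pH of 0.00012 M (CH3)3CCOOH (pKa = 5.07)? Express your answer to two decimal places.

pH = 4.55

(CH3)3CCOOH ⇌ (CH3)3CCOO- + H+
Ka = 10^(−5.07) = 8.51 × 10^-6
Ka = [H+]²/(0.00012 − [H+]) = 8.51 × 10^-6
Here C₀/Ka ≈ 14.1, so the small-[H+] approximation fails. Use the quadratic:
[H+] = [−8.51e-06 + √(8.51e-06² + 4.08e-09)]/2 = 2.80 × 10^-5 M
pH = −log[H+] = −log(2.80 × 10^-5) = 4.55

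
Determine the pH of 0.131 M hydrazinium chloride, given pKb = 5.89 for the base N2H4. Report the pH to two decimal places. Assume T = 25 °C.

N2H5+ is the conjugate acid of the weak base N2H4.
Kb = 10^(−5.89) = 1.29 × 10^-6
Ka = Kw/Kb = 1.0×10^-14 / 1.29 × 10^-6 = 7.75 × 10^-9
Let x = [H+] at equilibrium. Ka = x²/(0.131 − x).
Since Ka ≪ C₀, x ≈ √(Ka·C₀) = 3.19 × 10^-5 M.
pH = −log(3.19 × 10^-5) = 4.50

pH = 4.50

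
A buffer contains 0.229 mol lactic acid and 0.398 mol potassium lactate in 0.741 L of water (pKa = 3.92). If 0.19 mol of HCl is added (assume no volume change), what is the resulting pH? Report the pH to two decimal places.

pH = 3.62

Added H+ converts CH3CH(OH)COO- to CH3CH(OH)COOH: CH3CH(OH)COOH → 0.419 mol, CH3CH(OH)COO- → 0.208 mol.
Henderson–Hasselbalch with mole ratio 0.208/0.419: pH = 3.92 + (-0.304)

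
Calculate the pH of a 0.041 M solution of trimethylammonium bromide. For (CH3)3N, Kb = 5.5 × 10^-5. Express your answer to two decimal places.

(CH3)3NH+ is the conjugate acid of the weak base (CH3)3N.
Ka = Kw/Kb = 1.0×10^-14 / 5.5 × 10^-5 = 1.82 × 10^-10
From the ICE table, Ka = [H+]²/(0.041 − [H+]) = 1.82 × 10^-10.
Assume [H+] ≪ 0.041: [H+] ≈ √(1.82 × 10^-10 × 0.041) = 2.73 × 10^-6 M
([H+]/C₀ = 0.0067% < 5%, so the approximation holds.)
pH = −log[H+] = −log(2.73 × 10^-6) = 5.56

pH = 5.56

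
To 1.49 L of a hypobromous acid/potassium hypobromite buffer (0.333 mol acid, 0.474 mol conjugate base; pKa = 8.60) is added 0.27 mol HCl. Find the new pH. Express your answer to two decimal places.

Added H+ converts OBr- to HOBr: HOBr → 0.603 mol, OBr- → 0.204 mol.
Henderson–Hasselbalch with mole ratio 0.204/0.603: pH = 8.60 + (-0.471)

pH = 8.13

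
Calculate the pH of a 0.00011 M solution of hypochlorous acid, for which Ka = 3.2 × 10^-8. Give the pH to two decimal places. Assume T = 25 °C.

HOCl ⇌ OCl- + H+
Ka = x²/(0.00011 − x) = 3.2 × 10^-8
Since Ka ≪ C₀, x ≈ √(Ka·C₀) = 1.88 × 10^-6 M.
(x/C₀ = 1.7% < 5%, so the approximation holds.)
pH = −log[H+] = −log(1.88 × 10^-6) = 5.73

pH = 5.73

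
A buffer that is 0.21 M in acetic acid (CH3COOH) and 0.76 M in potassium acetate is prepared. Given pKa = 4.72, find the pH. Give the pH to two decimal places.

pH = 5.28

pH = pKa + log([A⁻]/[HA]) = 4.72 + log(0.76/0.21)
pH = 4.72 + (+0.559) = 5.28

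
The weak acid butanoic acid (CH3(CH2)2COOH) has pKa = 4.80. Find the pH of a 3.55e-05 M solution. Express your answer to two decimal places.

CH3(CH2)2COOH ⇌ CH3(CH2)2COO- + H+
Ka = 10^(−4.80) = 1.58 × 10^-5
Ka = [H+]²/(3.55e-05 − [H+]) = 1.58 × 10^-5
[H+] is not negligible relative to C₀; solve [H+]² + 1.58e-05·[H+] − 5.61e-10 = 0.
[H+] = (−Ka + √(Ka² + 4·Ka·C₀))/2 = 1.71 × 10^-5 M
pH = −log[H+] = −log(1.71 × 10^-5) = 4.77

pH = 4.77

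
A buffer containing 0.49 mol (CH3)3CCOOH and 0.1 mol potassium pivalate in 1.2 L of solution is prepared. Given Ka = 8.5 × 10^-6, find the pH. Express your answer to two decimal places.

pH = 4.38

pKa = −log(8.5 × 10^-6) = 5.071
Using pH = pKa + log([base]/[acid]) with [base]/[acid] = 0.1/0.49:
pH = 5.071 + (-0.690) = 4.38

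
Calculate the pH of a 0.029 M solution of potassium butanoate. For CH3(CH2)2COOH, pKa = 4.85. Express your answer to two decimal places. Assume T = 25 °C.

pH = 8.66

CH3(CH2)2COO- is the conjugate base of the weak acid CH3(CH2)2COOH.
Ka = 10^(−4.85) = 1.41 × 10^-5
Kb = Kw/Ka = 1.0×10^-14 / 1.41 × 10^-5 = 7.09 × 10^-10
Let x = [OH-] at equilibrium. Kb = x²/(0.029 − x).
Since Kb ≪ C₀, x ≈ √(Kb·C₀) = 4.53 × 10^-6 M.
pOH = 5.34, so pH = 14.00 − pOH = 8.66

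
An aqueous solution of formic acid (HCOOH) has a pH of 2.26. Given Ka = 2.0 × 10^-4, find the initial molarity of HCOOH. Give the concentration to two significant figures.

[H+] = 10^(-2.26) = 5.50 × 10^-3 M = x
Ka = x²/(C₀ − x) ⇒ C₀ = x + x²/Ka
C₀ = 5.50 × 10^-3 + (5.50 × 10^-3)²/(2.0 × 10^-4) = 1.57 × 10^-1 M

C₀ = 1.6 × 10^-1 M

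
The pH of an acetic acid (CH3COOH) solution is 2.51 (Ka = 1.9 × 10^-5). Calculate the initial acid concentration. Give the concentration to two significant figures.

[H+] = 10^(-2.51) = 3.09 × 10^-3 M = x
Ka = x²/(C₀ − x) ⇒ C₀ = x + x²/Ka
C₀ = 3.09 × 10^-3 + (3.09 × 10^-3)²/(1.9 × 10^-5) = 5.06 × 10^-1 M

C₀ = 5.1 × 10^-1 M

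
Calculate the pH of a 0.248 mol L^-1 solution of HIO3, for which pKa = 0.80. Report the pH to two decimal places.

pH = 0.87

HIO3 ⇌ IO3- + H+
Ka = 10^(−0.80) = 1.58 × 10^-1
From the ICE table, Ka = x²/(0.248 − x) = 1.58 × 10^-1.
x is not negligible relative to C₀; solve x² + 0.158·x − 0.0392 = 0.
x = (−Ka + √(Ka² + 4·Ka·C₀))/2 = 1.34 × 10^-1 M
pH = −log(1.34 × 10^-1) = 0.87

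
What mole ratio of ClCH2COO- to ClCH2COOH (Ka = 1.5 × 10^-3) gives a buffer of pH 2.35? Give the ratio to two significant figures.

pKa = -log(1.5 × 10^-3) = 2.824
pH = pKa + log(r) ⇒ log(r) = 2.35 − 2.824 = -0.474
r = [ClCH2COO-]/[ClCH2COOH] = 10^(-0.474) = 0.336

ratio = 0.34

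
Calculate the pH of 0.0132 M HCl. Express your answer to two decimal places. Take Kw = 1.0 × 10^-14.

HCl is a strong acid and dissociates completely, so [H+] = 0.0132 M.
pH = -log(0.0132) = 1.88

pH = 1.88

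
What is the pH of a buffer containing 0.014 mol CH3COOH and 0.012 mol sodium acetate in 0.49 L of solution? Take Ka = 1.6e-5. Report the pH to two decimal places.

pH = 4.73

pKa = −log(1.6 × 10^-5) = 4.796
Henderson–Hasselbalch: pH = pKa + log([CH3COO-]/[CH3COOH]) = 4.796 + log(0.012/0.014)
pH = 4.796 + (-0.067) = 4.73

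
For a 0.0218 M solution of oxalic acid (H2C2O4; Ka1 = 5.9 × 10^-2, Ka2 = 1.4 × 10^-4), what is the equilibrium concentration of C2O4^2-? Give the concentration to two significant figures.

1.4 × 10^-4 M

First ionization gives [H+] ≈ [HC2O4-] = 1.69 × 10^-2 M.
Second step: Ka2 = [H+][C2O4^2-]/[HC2O4-] ≈ [C2O4^2-] (since [H+] ≈ [HC2O4-]).
So [C2O4^2-] ≈ Ka2.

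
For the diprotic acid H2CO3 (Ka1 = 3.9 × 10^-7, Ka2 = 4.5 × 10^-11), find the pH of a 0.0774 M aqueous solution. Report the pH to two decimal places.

pH = 3.76

Since Ka1 ≫ Ka2, the first ionization dominates [H+].
Ka1 = x²/(0.0774 − x) = 3.9 × 10^-7
x ≈ √(3.9 × 10^-7 × 0.0774) = 1.74 × 10^-4 M
pH = −log(1.74 × 10^-4) = 3.76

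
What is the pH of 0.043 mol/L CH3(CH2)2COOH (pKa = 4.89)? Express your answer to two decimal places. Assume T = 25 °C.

CH3(CH2)2COOH ⇌ CH3(CH2)2COO- + H+
Ka = 10^(−4.89) = 1.29 × 10^-5
Ka = x²/(0.043 − x) = 1.29 × 10^-5
Since Ka ≪ C₀, x ≈ √(Ka·C₀) = 7.45 × 10^-4 M.
Check: 1.7% ionized — well under 5%, approximation valid.
pH = −log[H+] = −log(7.45 × 10^-4) = 3.13

pH = 3.13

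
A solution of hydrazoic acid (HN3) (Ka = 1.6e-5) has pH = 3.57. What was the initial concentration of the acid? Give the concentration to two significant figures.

[H+] = 10^(-3.57) = 2.69 × 10^-4 M = x
Ka = x²/(C₀ − x) ⇒ C₀ = x + x²/Ka
C₀ = 2.69 × 10^-4 + (2.69 × 10^-4)²/(1.6 × 10^-5) = 4.79 × 10^-3 M

C₀ = 4.8 × 10^-3 M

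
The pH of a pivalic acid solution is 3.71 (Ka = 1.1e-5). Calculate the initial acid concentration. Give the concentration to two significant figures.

C₀ = 3.7 × 10^-3 M

[H+] = 10^(-3.71) = 1.95 × 10^-4 M = x
Ka = x²/(C₀ − x) ⇒ C₀ = x + x²/Ka
C₀ = 1.95 × 10^-4 + (1.95 × 10^-4)²/(1.1 × 10^-5) = 3.65 × 10^-3 M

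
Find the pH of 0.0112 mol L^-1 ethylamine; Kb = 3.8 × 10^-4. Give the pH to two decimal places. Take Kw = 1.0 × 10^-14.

C2H5NH2 + H2O ⇌ C2H5NH3+ + OH-
From the ICE table, Kb = x²/(0.0112 − x) = 3.8 × 10^-4.
Here C₀/Kb ≈ 29.5, so the small-x approximation fails. Use the quadratic:
x = [−0.00038 + √(0.00038² + 1.7e-05)]/2 = 1.88 × 10^-3 M
pOH = 2.73, so pH = 14.00 − pOH = 11.27

pH = 11.27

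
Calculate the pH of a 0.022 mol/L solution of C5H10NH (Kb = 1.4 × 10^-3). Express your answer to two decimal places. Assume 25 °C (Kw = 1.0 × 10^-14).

C5H10NH + H2O ⇌ C5H10NH2+ + OH-
From the ICE table, Kb = [OH-]²/(0.022 − [OH-]) = 1.4 × 10^-3.
[OH-] is not negligible relative to C₀; solve [OH-]² + 0.0014·[OH-] − 3.08e-05 = 0.
[OH-] = [−0.0014 + √(0.0014² + 0.000123)]/2 = 4.89 × 10^-3 M
pOH = −log(4.89 × 10^-3) = 2.31; pH = 14.00 − 2.31 = 11.69

pH = 11.69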